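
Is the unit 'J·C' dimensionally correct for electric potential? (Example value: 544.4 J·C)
No

electric potential has SI base units: kg * m^2 / (A * s^3)
J·C does NOT reduce to kg * m^2 / (A * s^3); a valid unit for electric potential would be e.g. V.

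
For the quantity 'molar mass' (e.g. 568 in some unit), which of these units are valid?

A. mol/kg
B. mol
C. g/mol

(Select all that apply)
C

molar mass has SI base units: kg / mol

Checking each option against kg / mol:
  A. mol/kg: ✗ does not match
  B. mol: ✗ does not match
  C. g/mol: ✓ matches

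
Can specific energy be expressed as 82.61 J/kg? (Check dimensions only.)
Yes

specific energy has SI base units: m^2 / s^2
J/kg reduces to the same SI base units, so it is a valid unit for specific energy.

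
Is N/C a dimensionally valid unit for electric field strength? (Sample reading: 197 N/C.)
Yes

electric field strength has SI base units: kg * m / (A * s^3)
N/C reduces to the same SI base units, so it is a valid unit for electric field strength.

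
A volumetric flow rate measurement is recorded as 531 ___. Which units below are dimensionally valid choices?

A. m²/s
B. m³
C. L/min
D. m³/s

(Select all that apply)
C, D

volumetric flow rate has SI base units: m^3 / s

Checking each option against m^3 / s:
  A. m²/s: ✗ does not match
  B. m³: ✗ does not match
  C. L/min: ✓ matches
  D. m³/s: ✓ matches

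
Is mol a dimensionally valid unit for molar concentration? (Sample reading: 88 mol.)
No

molar concentration has SI base units: mol / m^3
mol does NOT reduce to mol / m^3; a valid unit for molar concentration would be e.g. mol/m³.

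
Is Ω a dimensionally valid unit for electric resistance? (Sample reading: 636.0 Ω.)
Yes

electric resistance has SI base units: kg * m^2 / (A^2 * s^3)
Ω reduces to the same SI base units, so it is a valid unit for electric resistance.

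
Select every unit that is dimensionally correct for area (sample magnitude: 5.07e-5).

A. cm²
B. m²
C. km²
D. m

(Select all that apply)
A, B, C

area has SI base units: m^2

Checking each option against m^2:
  A. cm²: ✓ matches
  B. m²: ✓ matches
  C. km²: ✓ matches
  D. m: ✗ does not match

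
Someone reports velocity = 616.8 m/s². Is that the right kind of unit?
No

velocity has SI base units: m / s
m/s² does NOT reduce to m / s; a valid unit for velocity would be e.g. m/s.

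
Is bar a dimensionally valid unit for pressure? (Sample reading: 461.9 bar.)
Yes

pressure has SI base units: kg / (m * s^2)
bar reduces to the same SI base units, so it is a valid unit for pressure.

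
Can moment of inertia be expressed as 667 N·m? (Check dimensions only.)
No

moment of inertia has SI base units: kg * m^2
N·m does NOT reduce to kg * m^2; a valid unit for moment of inertia would be e.g. kg·m².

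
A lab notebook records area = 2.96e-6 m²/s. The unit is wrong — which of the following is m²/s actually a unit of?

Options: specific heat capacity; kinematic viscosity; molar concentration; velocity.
kinematic viscosity

area should have units dimensionally equivalent to m^2 (e.g. m²).
The given unit 'm²/s' reduces to m^2 / s. Of the listed options, that is the dimensionality of kinematic viscosity.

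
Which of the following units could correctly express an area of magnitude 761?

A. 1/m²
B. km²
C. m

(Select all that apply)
B

area has SI base units: m^2

Checking each option against m^2:
  A. 1/m²: ✗ does not match
  B. km²: ✓ matches
  C. m: ✗ does not match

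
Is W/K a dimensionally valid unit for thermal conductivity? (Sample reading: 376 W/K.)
No

thermal conductivity has SI base units: kg * m / (s^3 * K)
W/K does NOT reduce to kg * m / (s^3 * K); a valid unit for thermal conductivity would be e.g. W/(m·K).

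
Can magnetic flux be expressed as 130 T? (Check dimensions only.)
No

magnetic flux has SI base units: kg * m^2 / (A * s^2)
T does NOT reduce to kg * m^2 / (A * s^2); a valid unit for magnetic flux would be e.g. Wb.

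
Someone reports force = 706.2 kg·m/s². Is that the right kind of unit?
Yes

force has SI base units: kg * m / s^2
kg·m/s² reduces to the same SI base units, so it is a valid unit for force.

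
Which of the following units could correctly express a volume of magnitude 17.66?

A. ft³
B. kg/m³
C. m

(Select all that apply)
A

volume has SI base units: m^3

Checking each option against m^3:
  A. ft³: ✓ matches
  B. kg/m³: ✗ does not match
  C. m: ✗ does not match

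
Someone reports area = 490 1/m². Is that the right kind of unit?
No

area has SI base units: m^2
1/m² does NOT reduce to m^2; a valid unit for area would be e.g. m².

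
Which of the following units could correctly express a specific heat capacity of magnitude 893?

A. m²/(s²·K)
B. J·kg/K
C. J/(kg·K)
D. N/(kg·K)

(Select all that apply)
A, C

specific heat capacity has SI base units: m^2 / (s^2 * K)

Checking each option against m^2 / (s^2 * K):
  A. m²/(s²·K): ✓ matches
  B. J·kg/K: ✗ does not match
  C. J/(kg·K): ✓ matches
  D. N/(kg·K): ✗ does not match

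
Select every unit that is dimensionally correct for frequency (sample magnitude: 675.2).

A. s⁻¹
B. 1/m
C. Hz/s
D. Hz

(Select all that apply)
A, D

frequency has SI base units: 1 / s

Checking each option against 1 / s:
  A. s⁻¹: ✓ matches
  B. 1/m: ✗ does not match
  C. Hz/s: ✗ does not match
  D. Hz: ✓ matches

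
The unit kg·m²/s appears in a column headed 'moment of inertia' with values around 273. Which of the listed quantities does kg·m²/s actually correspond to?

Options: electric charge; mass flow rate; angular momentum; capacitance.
angular momentum

moment of inertia should have units dimensionally equivalent to kg * m^2 (e.g. kg·m²).
The given unit 'kg·m²/s' reduces to kg * m^2 / s. Of the listed options, that is the dimensionality of angular momentum.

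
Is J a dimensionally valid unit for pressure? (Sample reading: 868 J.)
No

pressure has SI base units: kg / (m * s^2)
J does NOT reduce to kg / (m * s^2); a valid unit for pressure would be e.g. Pa.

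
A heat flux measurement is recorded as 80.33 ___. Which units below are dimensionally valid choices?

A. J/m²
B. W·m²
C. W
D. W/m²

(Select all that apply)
D

heat flux has SI base units: kg / s^3

Checking each option against kg / s^3:
  A. J/m²: ✗ does not match
  B. W·m²: ✗ does not match
  C. W: ✗ does not match
  D. W/m²: ✓ matches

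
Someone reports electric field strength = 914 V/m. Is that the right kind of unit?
Yes

electric field strength has SI base units: kg * m / (A * s^3)
V/m reduces to the same SI base units, so it is a valid unit for electric field strength.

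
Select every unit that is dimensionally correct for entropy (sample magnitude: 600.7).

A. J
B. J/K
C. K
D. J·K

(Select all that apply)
B

entropy has SI base units: kg * m^2 / (s^2 * K)

Checking each option against kg * m^2 / (s^2 * K):
  A. J: ✗ does not match
  B. J/K: ✓ matches
  C. K: ✗ does not match
  D. J·K: ✗ does not match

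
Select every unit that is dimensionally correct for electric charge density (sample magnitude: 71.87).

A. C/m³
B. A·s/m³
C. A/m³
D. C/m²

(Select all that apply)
A, B

electric charge density has SI base units: A * s / m^3

Checking each option against A * s / m^3:
  A. C/m³: ✓ matches
  B. A·s/m³: ✓ matches
  C. A/m³: ✗ does not match
  D. C/m²: ✗ does not match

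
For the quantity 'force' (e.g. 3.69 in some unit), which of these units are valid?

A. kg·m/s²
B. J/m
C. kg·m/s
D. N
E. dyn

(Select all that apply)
A, B, D, E

force has SI base units: kg * m / s^2

Checking each option against kg * m / s^2:
  A. kg·m/s²: ✓ matches
  B. J/m: ✓ matches
  C. kg·m/s: ✗ does not match
  D. N: ✓ matches
  E. dyn: ✓ matches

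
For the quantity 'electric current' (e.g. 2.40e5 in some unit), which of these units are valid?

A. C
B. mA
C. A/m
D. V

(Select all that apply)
B

electric current has SI base units: A

Checking each option against A:
  A. C: ✗ does not match
  B. mA: ✓ matches
  C. A/m: ✗ does not match
  D. V: ✗ does not match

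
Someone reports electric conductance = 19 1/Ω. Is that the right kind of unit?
Yes

electric conductance has SI base units: A^2 * s^3 / (kg * m^2)
1/Ω reduces to the same SI base units, so it is a valid unit for electric conductance.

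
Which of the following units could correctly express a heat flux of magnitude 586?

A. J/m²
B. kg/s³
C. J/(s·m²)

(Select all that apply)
B, C

heat flux has SI base units: kg / s^3

Checking each option against kg / s^3:
  A. J/m²: ✗ does not match
  B. kg/s³: ✓ matches
  C. J/(s·m²): ✓ matches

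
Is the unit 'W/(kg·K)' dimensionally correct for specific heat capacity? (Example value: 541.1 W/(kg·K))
No

specific heat capacity has SI base units: m^2 / (s^2 * K)
W/(kg·K) does NOT reduce to m^2 / (s^2 * K); a valid unit for specific heat capacity would be e.g. J/(kg·K).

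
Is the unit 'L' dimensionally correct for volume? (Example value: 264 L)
Yes

volume has SI base units: m^3
L reduces to the same SI base units, so it is a valid unit for volume.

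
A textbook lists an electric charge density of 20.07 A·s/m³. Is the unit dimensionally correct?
Yes

electric charge density has SI base units: A * s / m^3
A·s/m³ reduces to the same SI base units, so it is a valid unit for electric charge density.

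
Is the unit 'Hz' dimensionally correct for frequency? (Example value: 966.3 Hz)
Yes

frequency has SI base units: 1 / s
Hz reduces to the same SI base units, so it is a valid unit for frequency.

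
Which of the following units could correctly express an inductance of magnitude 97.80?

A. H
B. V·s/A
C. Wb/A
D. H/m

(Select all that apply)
A, B, C

inductance has SI base units: kg * m^2 / (A^2 * s^2)

Checking each option against kg * m^2 / (A^2 * s^2):
  A. H: ✓ matches
  B. V·s/A: ✓ matches
  C. Wb/A: ✓ matches
  D. H/m: ✗ does not match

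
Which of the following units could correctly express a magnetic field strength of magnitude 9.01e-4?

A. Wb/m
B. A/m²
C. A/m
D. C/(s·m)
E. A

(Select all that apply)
C, D

magnetic field strength has SI base units: A / m

Checking each option against A / m:
  A. Wb/m: ✗ does not match
  B. A/m²: ✗ does not match
  C. A/m: ✓ matches
  D. C/(s·m): ✓ matches
  E. A: ✗ does not match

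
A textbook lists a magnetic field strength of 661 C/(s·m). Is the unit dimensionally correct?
Yes

magnetic field strength has SI base units: A / m
C/(s·m) reduces to the same SI base units, so it is a valid unit for magnetic field strength.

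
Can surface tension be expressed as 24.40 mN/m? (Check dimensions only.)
Yes

surface tension has SI base units: kg / s^2
mN/m reduces to the same SI base units, so it is a valid unit for surface tension.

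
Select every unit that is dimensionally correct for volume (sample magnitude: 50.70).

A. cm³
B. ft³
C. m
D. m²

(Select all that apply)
A, B

volume has SI base units: m^3

Checking each option against m^3:
  A. cm³: ✓ matches
  B. ft³: ✓ matches
  C. m: ✗ does not match
  D. m²: ✗ does not match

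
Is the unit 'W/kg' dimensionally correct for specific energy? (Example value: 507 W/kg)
No

specific energy has SI base units: m^2 / s^2
W/kg does NOT reduce to m^2 / s^2; a valid unit for specific energy would be e.g. J/kg.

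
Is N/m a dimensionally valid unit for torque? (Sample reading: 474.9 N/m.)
No

torque has SI base units: kg * m^2 / s^2
N/m does NOT reduce to kg * m^2 / s^2; a valid unit for torque would be e.g. N·m.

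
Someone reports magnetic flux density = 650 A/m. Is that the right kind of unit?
No

magnetic flux density has SI base units: kg / (A * s^2)
A/m does NOT reduce to kg / (A * s^2); a valid unit for magnetic flux density would be e.g. T.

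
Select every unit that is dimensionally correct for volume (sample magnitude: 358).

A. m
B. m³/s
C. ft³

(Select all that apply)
C

volume has SI base units: m^3

Checking each option against m^3:
  A. m: ✗ does not match
  B. m³/s: ✗ does not match
  C. ft³: ✓ matches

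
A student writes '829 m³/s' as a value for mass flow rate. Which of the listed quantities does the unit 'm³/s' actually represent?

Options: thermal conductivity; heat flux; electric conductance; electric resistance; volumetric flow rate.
volumetric flow rate

mass flow rate should have units dimensionally equivalent to kg / s (e.g. kg/s).
The given unit 'm³/s' reduces to m^3 / s. Of the listed options, that is the dimensionality of volumetric flow rate.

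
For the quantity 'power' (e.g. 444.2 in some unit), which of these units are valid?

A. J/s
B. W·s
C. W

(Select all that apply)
A, C

power has SI base units: kg * m^2 / s^3

Checking each option against kg * m^2 / s^3:
  A. J/s: ✓ matches
  B. W·s: ✗ does not match
  C. W: ✓ matches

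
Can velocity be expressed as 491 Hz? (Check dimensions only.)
No

velocity has SI base units: m / s
Hz does NOT reduce to m / s; a valid unit for velocity would be e.g. m/s.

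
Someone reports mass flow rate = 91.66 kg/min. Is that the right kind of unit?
Yes

mass flow rate has SI base units: kg / s
kg/min reduces to the same SI base units, so it is a valid unit for mass flow rate.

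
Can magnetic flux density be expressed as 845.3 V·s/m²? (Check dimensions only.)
Yes

magnetic flux density has SI base units: kg / (A * s^2)
V·s/m² reduces to the same SI base units, so it is a valid unit for magnetic flux density.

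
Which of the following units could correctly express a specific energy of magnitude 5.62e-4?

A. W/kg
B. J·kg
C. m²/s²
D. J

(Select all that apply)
C

specific energy has SI base units: m^2 / s^2

Checking each option against m^2 / s^2:
  A. W/kg: ✗ does not match
  B. J·kg: ✗ does not match
  C. m²/s²: ✓ matches
  D. J: ✗ does not match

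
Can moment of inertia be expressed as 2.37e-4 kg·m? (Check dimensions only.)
No

moment of inertia has SI base units: kg * m^2
kg·m does NOT reduce to kg * m^2; a valid unit for moment of inertia would be e.g. kg·m².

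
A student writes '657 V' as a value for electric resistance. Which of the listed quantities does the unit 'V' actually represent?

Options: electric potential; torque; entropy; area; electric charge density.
electric potential

electric resistance should have units dimensionally equivalent to kg * m^2 / (A^2 * s^3) (e.g. Ω).
The given unit 'V' reduces to kg * m^2 / (A * s^3). Of the listed options, that is the dimensionality of electric potential.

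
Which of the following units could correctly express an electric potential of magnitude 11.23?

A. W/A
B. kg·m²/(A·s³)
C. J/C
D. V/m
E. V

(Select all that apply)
A, B, C, E

electric potential has SI base units: kg * m^2 / (A * s^3)

Checking each option against kg * m^2 / (A * s^3):
  A. W/A: ✓ matches
  B. kg·m²/(A·s³): ✓ matches
  C. J/C: ✓ matches
  D. V/m: ✗ does not match
  E. V: ✓ matches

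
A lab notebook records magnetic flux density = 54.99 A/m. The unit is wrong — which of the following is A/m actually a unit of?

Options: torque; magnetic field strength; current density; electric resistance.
magnetic field strength

magnetic flux density should have units dimensionally equivalent to kg / (A * s^2) (e.g. T).
The given unit 'A/m' reduces to A / m. Of the listed options, that is the dimensionality of magnetic field strength.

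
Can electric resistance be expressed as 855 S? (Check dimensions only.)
No

electric resistance has SI base units: kg * m^2 / (A^2 * s^3)
S does NOT reduce to kg * m^2 / (A^2 * s^3); a valid unit for electric resistance would be e.g. Ω.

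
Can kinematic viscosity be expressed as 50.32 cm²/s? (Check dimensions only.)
Yes

kinematic viscosity has SI base units: m^2 / s
cm²/s reduces to the same SI base units, so it is a valid unit for kinematic viscosity.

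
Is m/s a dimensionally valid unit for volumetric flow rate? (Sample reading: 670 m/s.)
No

volumetric flow rate has SI base units: m^3 / s
m/s does NOT reduce to m^3 / s; a valid unit for volumetric flow rate would be e.g. m³/s.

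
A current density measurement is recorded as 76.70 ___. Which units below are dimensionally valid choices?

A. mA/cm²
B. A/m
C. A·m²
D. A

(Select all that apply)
A

current density has SI base units: A / m^2

Checking each option against A / m^2:
  A. mA/cm²: ✓ matches
  B. A/m: ✗ does not match
  C. A·m²: ✗ does not match
  D. A: ✗ does not match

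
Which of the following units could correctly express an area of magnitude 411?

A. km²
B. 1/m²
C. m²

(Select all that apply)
A, C

area has SI base units: m^2

Checking each option against m^2:
  A. km²: ✓ matches
  B. 1/m²: ✗ does not match
  C. m²: ✓ matches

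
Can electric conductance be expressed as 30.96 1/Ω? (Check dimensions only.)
Yes

electric conductance has SI base units: A^2 * s^3 / (kg * m^2)
1/Ω reduces to the same SI base units, so it is a valid unit for electric conductance.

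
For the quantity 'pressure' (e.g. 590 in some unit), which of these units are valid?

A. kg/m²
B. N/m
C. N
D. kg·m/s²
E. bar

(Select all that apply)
E

pressure has SI base units: kg / (m * s^2)

Checking each option against kg / (m * s^2):
  A. kg/m²: ✗ does not match
  B. N/m: ✗ does not match
  C. N: ✗ does not match
  D. kg·m/s²: ✗ does not match
  E. bar: ✓ matches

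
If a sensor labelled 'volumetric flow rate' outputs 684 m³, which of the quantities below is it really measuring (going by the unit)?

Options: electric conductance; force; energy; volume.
volume

volumetric flow rate should have units dimensionally equivalent to m^3 / s (e.g. m³/s).
The given unit 'm³' reduces to m^3. Of the listed options, that is the dimensionality of volume.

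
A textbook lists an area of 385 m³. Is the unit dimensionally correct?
No

area has SI base units: m^2
m³ does NOT reduce to m^2; a valid unit for area would be e.g. m².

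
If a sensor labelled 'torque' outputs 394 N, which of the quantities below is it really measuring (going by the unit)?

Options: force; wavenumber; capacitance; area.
force

torque should have units dimensionally equivalent to kg * m^2 / s^2 (e.g. N·m).
The given unit 'N' reduces to kg * m / s^2. Of the listed options, that is the dimensionality of force.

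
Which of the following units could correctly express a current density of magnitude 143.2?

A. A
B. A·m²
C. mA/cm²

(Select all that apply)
C

current density has SI base units: A / m^2

Checking each option against A / m^2:
  A. A: ✗ does not match
  B. A·m²: ✗ does not match
  C. mA/cm²: ✓ matches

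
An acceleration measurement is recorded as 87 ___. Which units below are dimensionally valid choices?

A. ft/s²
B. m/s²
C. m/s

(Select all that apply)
A, B

acceleration has SI base units: m / s^2

Checking each option against m / s^2:
  A. ft/s²: ✓ matches
  B. m/s²: ✓ matches
  C. m/s: ✗ does not match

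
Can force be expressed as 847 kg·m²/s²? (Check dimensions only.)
No

force has SI base units: kg * m / s^2
kg·m²/s² does NOT reduce to kg * m / s^2; a valid unit for force would be e.g. N.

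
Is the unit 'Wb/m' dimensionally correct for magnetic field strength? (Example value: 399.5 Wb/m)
No

magnetic field strength has SI base units: A / m
Wb/m does NOT reduce to A / m; a valid unit for magnetic field strength would be e.g. A/m.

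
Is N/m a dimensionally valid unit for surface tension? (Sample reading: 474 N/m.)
Yes

surface tension has SI base units: kg / s^2
N/m reduces to the same SI base units, so it is a valid unit for surface tension.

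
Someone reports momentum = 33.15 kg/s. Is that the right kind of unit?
No

momentum has SI base units: kg * m / s
kg/s does NOT reduce to kg * m / s; a valid unit for momentum would be e.g. kg·m/s.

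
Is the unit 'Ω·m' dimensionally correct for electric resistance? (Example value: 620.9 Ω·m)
No

electric resistance has SI base units: kg * m^2 / (A^2 * s^3)
Ω·m does NOT reduce to kg * m^2 / (A^2 * s^3); a valid unit for electric resistance would be e.g. Ω.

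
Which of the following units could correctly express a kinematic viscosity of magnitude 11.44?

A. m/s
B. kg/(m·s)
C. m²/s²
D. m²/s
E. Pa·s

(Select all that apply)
D

kinematic viscosity has SI base units: m^2 / s

Checking each option against m^2 / s:
  A. m/s: ✗ does not match
  B. kg/(m·s): ✗ does not match
  C. m²/s²: ✗ does not match
  D. m²/s: ✓ matches
  E. Pa·s: ✗ does not match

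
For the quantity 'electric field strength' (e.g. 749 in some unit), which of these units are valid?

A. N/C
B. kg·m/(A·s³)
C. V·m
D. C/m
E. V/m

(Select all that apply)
A, B, E

electric field strength has SI base units: kg * m / (A * s^3)

Checking each option against kg * m / (A * s^3):
  A. N/C: ✓ matches
  B. kg·m/(A·s³): ✓ matches
  C. V·m: ✗ does not match
  D. C/m: ✗ does not match
  E. V/m: ✓ matches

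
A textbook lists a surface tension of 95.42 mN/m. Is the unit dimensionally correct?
Yes

surface tension has SI base units: kg / s^2
mN/m reduces to the same SI base units, so it is a valid unit for surface tension.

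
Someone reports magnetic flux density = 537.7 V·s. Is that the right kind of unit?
No

magnetic flux density has SI base units: kg / (A * s^2)
V·s does NOT reduce to kg / (A * s^2); a valid unit for magnetic flux density would be e.g. T.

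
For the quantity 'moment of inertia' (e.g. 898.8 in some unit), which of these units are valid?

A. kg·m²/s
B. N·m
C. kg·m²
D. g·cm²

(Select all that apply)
C, D

moment of inertia has SI base units: kg * m^2

Checking each option against kg * m^2:
  A. kg·m²/s: ✗ does not match
  B. N·m: ✗ does not match
  C. kg·m²: ✓ matches
  D. g·cm²: ✓ matches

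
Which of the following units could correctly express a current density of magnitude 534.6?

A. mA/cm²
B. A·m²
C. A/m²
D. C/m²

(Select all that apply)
A, C

current density has SI base units: A / m^2

Checking each option against A / m^2:
  A. mA/cm²: ✓ matches
  B. A·m²: ✗ does not match
  C. A/m²: ✓ matches
  D. C/m²: ✗ does not match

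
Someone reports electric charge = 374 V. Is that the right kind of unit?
No

electric charge has SI base units: A * s
V does NOT reduce to A * s; a valid unit for electric charge would be e.g. C.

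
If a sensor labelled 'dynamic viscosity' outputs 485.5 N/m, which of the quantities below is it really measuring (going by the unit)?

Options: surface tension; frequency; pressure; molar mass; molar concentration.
surface tension

dynamic viscosity should have units dimensionally equivalent to kg / (m * s) (e.g. Pa·s).
The given unit 'N/m' reduces to kg / s^2. Of the listed options, that is the dimensionality of surface tension.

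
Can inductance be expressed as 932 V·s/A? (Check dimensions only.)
Yes

inductance has SI base units: kg * m^2 / (A^2 * s^2)
V·s/A reduces to the same SI base units, so it is a valid unit for inductance.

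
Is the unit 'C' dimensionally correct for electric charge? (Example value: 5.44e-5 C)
Yes

electric charge has SI base units: A * s
C reduces to the same SI base units, so it is a valid unit for electric charge.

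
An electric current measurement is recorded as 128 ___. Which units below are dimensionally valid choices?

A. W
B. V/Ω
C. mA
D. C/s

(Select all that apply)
B, C, D

electric current has SI base units: A

Checking each option against A:
  A. W: ✗ does not match
  B. V/Ω: ✓ matches
  C. mA: ✓ matches
  D. C/s: ✓ matches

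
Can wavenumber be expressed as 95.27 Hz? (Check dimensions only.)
No

wavenumber has SI base units: 1 / m
Hz does NOT reduce to 1 / m; a valid unit for wavenumber would be e.g. 1/m.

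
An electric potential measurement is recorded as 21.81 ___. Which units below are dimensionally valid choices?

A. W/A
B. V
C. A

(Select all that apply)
A, B

electric potential has SI base units: kg * m^2 / (A * s^3)

Checking each option against kg * m^2 / (A * s^3):
  A. W/A: ✓ matches
  B. V: ✓ matches
  C. A: ✗ does not match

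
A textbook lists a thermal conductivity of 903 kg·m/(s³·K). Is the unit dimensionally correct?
Yes

thermal conductivity has SI base units: kg * m / (s^3 * K)
kg·m/(s³·K) reduces to the same SI base units, so it is a valid unit for thermal conductivity.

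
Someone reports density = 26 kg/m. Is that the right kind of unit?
No

density has SI base units: kg / m^3
kg/m does NOT reduce to kg / m^3; a valid unit for density would be e.g. kg/m³.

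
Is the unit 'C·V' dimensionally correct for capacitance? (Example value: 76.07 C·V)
No

capacitance has SI base units: A^2 * s^4 / (kg * m^2)
C·V does NOT reduce to A^2 * s^4 / (kg * m^2); a valid unit for capacitance would be e.g. F.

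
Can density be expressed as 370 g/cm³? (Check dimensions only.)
Yes

density has SI base units: kg / m^3
g/cm³ reduces to the same SI base units, so it is a valid unit for density.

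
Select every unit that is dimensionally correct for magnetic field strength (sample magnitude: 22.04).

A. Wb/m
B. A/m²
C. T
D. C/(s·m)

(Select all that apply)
D

magnetic field strength has SI base units: A / m

Checking each option against A / m:
  A. Wb/m: ✗ does not match
  B. A/m²: ✗ does not match
  C. T: ✗ does not match
  D. C/(s·m): ✓ matches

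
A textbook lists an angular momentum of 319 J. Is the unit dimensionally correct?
No

angular momentum has SI base units: kg * m^2 / s
J does NOT reduce to kg * m^2 / s; a valid unit for angular momentum would be e.g. kg·m²/s.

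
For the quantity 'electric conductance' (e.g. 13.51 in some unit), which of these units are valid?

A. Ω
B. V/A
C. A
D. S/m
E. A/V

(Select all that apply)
E

electric conductance has SI base units: A^2 * s^3 / (kg * m^2)

Checking each option against A^2 * s^3 / (kg * m^2):
  A. Ω: ✗ does not match
  B. V/A: ✗ does not match
  C. A: ✗ does not match
  D. S/m: ✗ does not match
  E. A/V: ✓ matches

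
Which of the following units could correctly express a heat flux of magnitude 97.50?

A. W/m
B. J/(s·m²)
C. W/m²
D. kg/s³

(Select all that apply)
B, C, D

heat flux has SI base units: kg / s^3

Checking each option against kg / s^3:
  A. W/m: ✗ does not match
  B. J/(s·m²): ✓ matches
  C. W/m²: ✓ matches
  D. kg/s³: ✓ matches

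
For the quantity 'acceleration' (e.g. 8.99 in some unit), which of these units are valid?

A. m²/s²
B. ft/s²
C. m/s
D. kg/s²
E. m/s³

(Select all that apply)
B

acceleration has SI base units: m / s^2

Checking each option against m / s^2:
  A. m²/s²: ✗ does not match
  B. ft/s²: ✓ matches
  C. m/s: ✗ does not match
  D. kg/s²: ✗ does not match
  E. m/s³: ✗ does not match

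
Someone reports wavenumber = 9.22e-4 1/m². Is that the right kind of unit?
No

wavenumber has SI base units: 1 / m
1/m² does NOT reduce to 1 / m; a valid unit for wavenumber would be e.g. 1/m.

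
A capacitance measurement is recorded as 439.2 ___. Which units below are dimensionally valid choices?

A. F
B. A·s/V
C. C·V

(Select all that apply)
A, B

capacitance has SI base units: A^2 * s^4 / (kg * m^2)

Checking each option against A^2 * s^4 / (kg * m^2):
  A. F: ✓ matches
  B. A·s/V: ✓ matches
  C. C·V: ✗ does not match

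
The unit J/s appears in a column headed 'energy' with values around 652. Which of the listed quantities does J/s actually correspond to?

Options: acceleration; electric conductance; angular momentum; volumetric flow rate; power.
power

energy should have units dimensionally equivalent to kg * m^2 / s^2 (e.g. J).
The given unit 'J/s' reduces to kg * m^2 / s^3. Of the listed options, that is the dimensionality of power.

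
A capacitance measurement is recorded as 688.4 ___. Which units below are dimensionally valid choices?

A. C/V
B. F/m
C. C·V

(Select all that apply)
A

capacitance has SI base units: A^2 * s^4 / (kg * m^2)

Checking each option against A^2 * s^4 / (kg * m^2):
  A. C/V: ✓ matches
  B. F/m: ✗ does not match
  C. C·V: ✗ does not match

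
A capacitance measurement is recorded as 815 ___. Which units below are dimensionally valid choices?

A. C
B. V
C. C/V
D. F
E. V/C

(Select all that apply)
C, D

capacitance has SI base units: A^2 * s^4 / (kg * m^2)

Checking each option against A^2 * s^4 / (kg * m^2):
  A. C: ✗ does not match
  B. V: ✗ does not match
  C. C/V: ✓ matches
  D. F: ✓ matches
  E. V/C: ✗ does not match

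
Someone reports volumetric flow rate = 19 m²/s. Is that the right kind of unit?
No

volumetric flow rate has SI base units: m^3 / s
m²/s does NOT reduce to m^3 / s; a valid unit for volumetric flow rate would be e.g. m³/s.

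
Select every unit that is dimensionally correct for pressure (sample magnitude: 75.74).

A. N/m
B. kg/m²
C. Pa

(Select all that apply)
C

pressure has SI base units: kg / (m * s^2)

Checking each option against kg / (m * s^2):
  A. N/m: ✗ does not match
  B. kg/m²: ✗ does not match
  C. Pa: ✓ matches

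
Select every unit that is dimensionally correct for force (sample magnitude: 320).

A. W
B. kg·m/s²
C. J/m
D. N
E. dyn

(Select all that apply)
B, C, D, E

force has SI base units: kg * m / s^2

Checking each option against kg * m / s^2:
  A. W: ✗ does not match
  B. kg·m/s²: ✓ matches
  C. J/m: ✓ matches
  D. N: ✓ matches
  E. dyn: ✓ matches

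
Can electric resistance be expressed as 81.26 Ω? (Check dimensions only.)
Yes

electric resistance has SI base units: kg * m^2 / (A^2 * s^3)
Ω reduces to the same SI base units, so it is a valid unit for electric resistance.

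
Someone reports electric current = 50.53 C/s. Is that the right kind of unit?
Yes

electric current has SI base units: A
C/s reduces to the same SI base units, so it is a valid unit for electric current.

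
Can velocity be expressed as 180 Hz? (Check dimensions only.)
No

velocity has SI base units: m / s
Hz does NOT reduce to m / s; a valid unit for velocity would be e.g. m/s.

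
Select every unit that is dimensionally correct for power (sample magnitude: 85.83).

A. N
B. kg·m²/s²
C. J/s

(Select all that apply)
C

power has SI base units: kg * m^2 / s^3

Checking each option against kg * m^2 / s^3:
  A. N: ✗ does not match
  B. kg·m²/s²: ✗ does not match
  C. J/s: ✓ matches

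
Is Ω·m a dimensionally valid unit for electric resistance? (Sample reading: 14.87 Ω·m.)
No

electric resistance has SI base units: kg * m^2 / (A^2 * s^3)
Ω·m does NOT reduce to kg * m^2 / (A^2 * s^3); a valid unit for electric resistance would be e.g. Ω.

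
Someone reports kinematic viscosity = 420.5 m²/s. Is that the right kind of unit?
Yes

kinematic viscosity has SI base units: m^2 / s
m²/s reduces to the same SI base units, so it is a valid unit for kinematic viscosity.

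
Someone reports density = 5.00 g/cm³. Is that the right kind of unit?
Yes

density has SI base units: kg / m^3
g/cm³ reduces to the same SI base units, so it is a valid unit for density.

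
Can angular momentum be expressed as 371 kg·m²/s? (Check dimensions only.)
Yes

angular momentum has SI base units: kg * m^2 / s
kg·m²/s reduces to the same SI base units, so it is a valid unit for angular momentum.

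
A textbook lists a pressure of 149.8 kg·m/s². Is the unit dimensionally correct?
No

pressure has SI base units: kg / (m * s^2)
kg·m/s² does NOT reduce to kg / (m * s^2); a valid unit for pressure would be e.g. Pa.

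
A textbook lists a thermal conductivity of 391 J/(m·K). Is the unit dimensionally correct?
No

thermal conductivity has SI base units: kg * m / (s^3 * K)
J/(m·K) does NOT reduce to kg * m / (s^3 * K); a valid unit for thermal conductivity would be e.g. W/(m·K).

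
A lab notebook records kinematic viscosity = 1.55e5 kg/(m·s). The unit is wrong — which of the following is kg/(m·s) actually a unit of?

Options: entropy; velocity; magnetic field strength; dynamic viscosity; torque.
dynamic viscosity

kinematic viscosity should have units dimensionally equivalent to m^2 / s (e.g. m²/s).
The given unit 'kg/(m·s)' reduces to kg / (m * s). Of the listed options, that is the dimensionality of dynamic viscosity.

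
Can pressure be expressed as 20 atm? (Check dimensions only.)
Yes

pressure has SI base units: kg / (m * s^2)
atm reduces to the same SI base units, so it is a valid unit for pressure.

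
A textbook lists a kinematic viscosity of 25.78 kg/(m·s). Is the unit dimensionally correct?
No

kinematic viscosity has SI base units: m^2 / s
kg/(m·s) does NOT reduce to m^2 / s; a valid unit for kinematic viscosity would be e.g. m²/s.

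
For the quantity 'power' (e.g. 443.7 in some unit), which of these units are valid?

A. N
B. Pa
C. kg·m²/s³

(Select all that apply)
C

power has SI base units: kg * m^2 / s^3

Checking each option against kg * m^2 / s^3:
  A. N: ✗ does not match
  B. Pa: ✗ does not match
  C. kg·m²/s³: ✓ matches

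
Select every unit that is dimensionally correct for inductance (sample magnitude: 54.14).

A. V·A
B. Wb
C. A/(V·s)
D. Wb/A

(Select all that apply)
D

inductance has SI base units: kg * m^2 / (A^2 * s^2)

Checking each option against kg * m^2 / (A^2 * s^2):
  A. V·A: ✗ does not match
  B. Wb: ✗ does not match
  C. A/(V·s): ✗ does not match
  D. Wb/A: ✓ matches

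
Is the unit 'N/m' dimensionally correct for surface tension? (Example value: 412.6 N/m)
Yes

surface tension has SI base units: kg / s^2
N/m reduces to the same SI base units, so it is a valid unit for surface tension.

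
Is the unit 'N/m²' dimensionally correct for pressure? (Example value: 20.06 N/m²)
Yes

pressure has SI base units: kg / (m * s^2)
N/m² reduces to the same SI base units, so it is a valid unit for pressure.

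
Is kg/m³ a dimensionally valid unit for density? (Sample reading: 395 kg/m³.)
Yes

density has SI base units: kg / m^3
kg/m³ reduces to the same SI base units, so it is a valid unit for density.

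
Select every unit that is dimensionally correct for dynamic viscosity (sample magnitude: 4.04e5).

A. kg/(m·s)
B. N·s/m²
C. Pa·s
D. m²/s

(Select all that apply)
A, B, C

dynamic viscosity has SI base units: kg / (m * s)

Checking each option against kg / (m * s):
  A. kg/(m·s): ✓ matches
  B. N·s/m²: ✓ matches
  C. Pa·s: ✓ matches
  D. m²/s: ✗ does not match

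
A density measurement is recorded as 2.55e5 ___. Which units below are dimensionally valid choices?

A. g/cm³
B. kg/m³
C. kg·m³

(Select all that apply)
A, B

density has SI base units: kg / m^3

Checking each option against kg / m^3:
  A. g/cm³: ✓ matches
  B. kg/m³: ✓ matches
  C. kg·m³: ✗ does not match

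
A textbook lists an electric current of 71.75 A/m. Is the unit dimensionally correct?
No

electric current has SI base units: A
A/m does NOT reduce to A; a valid unit for electric current would be e.g. A.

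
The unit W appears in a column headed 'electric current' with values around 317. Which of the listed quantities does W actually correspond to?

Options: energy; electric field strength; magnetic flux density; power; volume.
power

electric current should have units dimensionally equivalent to A (e.g. A).
The given unit 'W' reduces to kg * m^2 / s^3. Of the listed options, that is the dimensionality of power.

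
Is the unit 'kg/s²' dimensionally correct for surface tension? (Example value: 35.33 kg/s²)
Yes

surface tension has SI base units: kg / s^2
kg/s² reduces to the same SI base units, so it is a valid unit for surface tension.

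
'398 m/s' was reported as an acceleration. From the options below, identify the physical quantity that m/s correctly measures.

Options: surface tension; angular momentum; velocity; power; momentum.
velocity

acceleration should have units dimensionally equivalent to m / s^2 (e.g. m/s²).
The given unit 'm/s' reduces to m / s. Of the listed options, that is the dimensionality of velocity.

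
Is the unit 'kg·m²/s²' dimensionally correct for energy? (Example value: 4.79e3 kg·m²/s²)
Yes

energy has SI base units: kg * m^2 / s^2
kg·m²/s² reduces to the same SI base units, so it is a valid unit for energy.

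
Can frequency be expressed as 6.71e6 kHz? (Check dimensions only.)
Yes

frequency has SI base units: 1 / s
kHz reduces to the same SI base units, so it is a valid unit for frequency.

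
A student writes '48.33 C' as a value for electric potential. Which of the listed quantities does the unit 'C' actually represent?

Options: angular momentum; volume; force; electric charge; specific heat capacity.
electric charge

electric potential should have units dimensionally equivalent to kg * m^2 / (A * s^3) (e.g. V).
The given unit 'C' reduces to A * s. Of the listed options, that is the dimensionality of electric charge.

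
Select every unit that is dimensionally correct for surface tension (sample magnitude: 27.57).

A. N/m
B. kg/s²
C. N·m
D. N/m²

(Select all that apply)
A, B

surface tension has SI base units: kg / s^2

Checking each option against kg / s^2:
  A. N/m: ✓ matches
  B. kg/s²: ✓ matches
  C. N·m: ✗ does not match
  D. N/m²: ✗ does not match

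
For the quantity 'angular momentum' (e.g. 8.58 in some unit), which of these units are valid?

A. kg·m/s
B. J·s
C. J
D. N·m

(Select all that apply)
B

angular momentum has SI base units: kg * m^2 / s

Checking each option against kg * m^2 / s:
  A. kg·m/s: ✗ does not match
  B. J·s: ✓ matches
  C. J: ✗ does not match
  D. N·m: ✗ does not match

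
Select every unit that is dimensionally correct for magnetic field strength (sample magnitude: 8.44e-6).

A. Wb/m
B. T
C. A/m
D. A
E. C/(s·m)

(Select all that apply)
C, E

magnetic field strength has SI base units: A / m

Checking each option against A / m:
  A. Wb/m: ✗ does not match
  B. T: ✗ does not match
  C. A/m: ✓ matches
  D. A: ✗ does not match
  E. C/(s·m): ✓ matches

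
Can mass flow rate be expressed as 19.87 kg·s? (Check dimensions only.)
No

mass flow rate has SI base units: kg / s
kg·s does NOT reduce to kg / s; a valid unit for mass flow rate would be e.g. kg/s.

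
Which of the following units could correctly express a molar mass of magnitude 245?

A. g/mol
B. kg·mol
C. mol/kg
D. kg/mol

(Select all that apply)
A, D

molar mass has SI base units: kg / mol

Checking each option against kg / mol:
  A. g/mol: ✓ matches
  B. kg·mol: ✗ does not match
  C. mol/kg: ✗ does not match
  D. kg/mol: ✓ matches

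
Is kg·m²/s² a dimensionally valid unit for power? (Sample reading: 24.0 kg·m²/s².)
No

power has SI base units: kg * m^2 / s^3
kg·m²/s² does NOT reduce to kg * m^2 / s^3; a valid unit for power would be e.g. W.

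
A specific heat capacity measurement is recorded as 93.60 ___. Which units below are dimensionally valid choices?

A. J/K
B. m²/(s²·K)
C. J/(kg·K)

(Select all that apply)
B, C

specific heat capacity has SI base units: m^2 / (s^2 * K)

Checking each option against m^2 / (s^2 * K):
  A. J/K: ✗ does not match
  B. m²/(s²·K): ✓ matches
  C. J/(kg·K): ✓ matches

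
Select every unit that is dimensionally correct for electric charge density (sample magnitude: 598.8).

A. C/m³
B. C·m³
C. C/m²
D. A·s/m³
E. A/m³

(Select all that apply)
A, D

electric charge density has SI base units: A * s / m^3

Checking each option against A * s / m^3:
  A. C/m³: ✓ matches
  B. C·m³: ✗ does not match
  C. C/m²: ✗ does not match
  D. A·s/m³: ✓ matches
  E. A/m³: ✗ does not match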